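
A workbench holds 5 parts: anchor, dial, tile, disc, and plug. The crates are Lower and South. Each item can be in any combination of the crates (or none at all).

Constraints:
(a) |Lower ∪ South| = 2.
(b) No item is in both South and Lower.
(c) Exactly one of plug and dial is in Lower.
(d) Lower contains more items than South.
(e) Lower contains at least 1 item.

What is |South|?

0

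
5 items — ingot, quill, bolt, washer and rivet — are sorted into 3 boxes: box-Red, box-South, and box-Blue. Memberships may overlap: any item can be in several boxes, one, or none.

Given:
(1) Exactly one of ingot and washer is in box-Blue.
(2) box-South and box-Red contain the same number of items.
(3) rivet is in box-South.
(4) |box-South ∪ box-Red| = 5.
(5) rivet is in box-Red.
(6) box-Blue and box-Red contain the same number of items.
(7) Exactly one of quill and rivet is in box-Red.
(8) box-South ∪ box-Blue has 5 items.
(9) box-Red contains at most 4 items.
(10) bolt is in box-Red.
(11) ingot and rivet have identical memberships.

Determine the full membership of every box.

box-Red = {bolt, ingot, rivet, washer}; box-South = {ingot, quill, rivet, washer}; box-Blue = {bolt, ingot, quill, rivet}

From (3): rivet ∈ box-South.
From (5): rivet ∈ box-Red.
From (10): bolt ∈ box-Red.
(7) (exactly one): quill ∉ box-Red.
(11): ingot matches rivet: ingot ∈ box-Red.
(11): ingot matches rivet: ingot ∈ box-South.
Suppose ingot ∉ box-Blue: no assignment then satisfies all the clues, so ingot ∈ box-Blue.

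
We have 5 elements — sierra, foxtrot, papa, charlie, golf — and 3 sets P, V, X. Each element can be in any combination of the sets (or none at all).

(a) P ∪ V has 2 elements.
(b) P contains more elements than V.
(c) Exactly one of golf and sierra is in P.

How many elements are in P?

2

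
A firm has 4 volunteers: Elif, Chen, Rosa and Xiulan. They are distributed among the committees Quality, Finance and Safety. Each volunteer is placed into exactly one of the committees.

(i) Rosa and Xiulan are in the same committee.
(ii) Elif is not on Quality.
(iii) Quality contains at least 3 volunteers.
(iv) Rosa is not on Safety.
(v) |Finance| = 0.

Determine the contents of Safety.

Safety = {Elif}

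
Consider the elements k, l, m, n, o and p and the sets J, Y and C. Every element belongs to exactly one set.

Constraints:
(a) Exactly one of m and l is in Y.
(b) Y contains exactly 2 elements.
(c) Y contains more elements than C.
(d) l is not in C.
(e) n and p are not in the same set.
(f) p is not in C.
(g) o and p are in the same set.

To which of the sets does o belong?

o: J

From (d): l ∉ C.
From (f): p ∉ C.
(g): o matches p: o ∉ C.
Suppose o ∉ J: no assignment then satisfies all the clues, so o ∈ J.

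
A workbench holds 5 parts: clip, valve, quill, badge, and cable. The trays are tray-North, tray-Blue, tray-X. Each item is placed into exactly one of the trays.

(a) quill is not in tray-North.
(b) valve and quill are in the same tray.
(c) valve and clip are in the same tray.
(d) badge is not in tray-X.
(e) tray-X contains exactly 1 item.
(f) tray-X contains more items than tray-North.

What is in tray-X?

tray-X = {cable}

From (a): quill ∉ tray-North.
From (d): badge ∉ tray-X.
(b): valve matches quill: valve ∉ tray-North.
(c): clip matches valve: clip ∉ tray-North.
Suppose clip ∈ tray-X: no assignment then satisfies all the clues, so clip ∉ tray-X.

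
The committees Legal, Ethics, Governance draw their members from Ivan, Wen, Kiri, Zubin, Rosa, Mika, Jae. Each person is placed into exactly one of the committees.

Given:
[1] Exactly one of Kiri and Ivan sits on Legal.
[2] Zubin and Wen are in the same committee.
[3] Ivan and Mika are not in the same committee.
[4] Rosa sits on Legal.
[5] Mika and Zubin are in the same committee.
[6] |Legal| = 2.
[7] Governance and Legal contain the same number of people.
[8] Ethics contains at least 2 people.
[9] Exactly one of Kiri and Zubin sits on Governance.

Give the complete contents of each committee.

Legal = {Ivan, Rosa}; Ethics = {Mika, Wen, Zubin}; Governance = {Jae, Kiri}

From (4): Rosa ∈ Legal.
Suppose Ivan ∉ Legal: no assignment then satisfies all the clues, so Ivan ∈ Legal.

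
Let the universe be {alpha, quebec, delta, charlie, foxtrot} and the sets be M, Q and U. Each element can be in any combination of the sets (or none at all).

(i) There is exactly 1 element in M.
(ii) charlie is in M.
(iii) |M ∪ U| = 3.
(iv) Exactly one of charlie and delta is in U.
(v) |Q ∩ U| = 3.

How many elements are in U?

3

From (ii): charlie ∈ M.
(i): M already has 1, so the rest are out.
Suppose delta ∈ U: no assignment then satisfies all the clues, so delta ∉ U.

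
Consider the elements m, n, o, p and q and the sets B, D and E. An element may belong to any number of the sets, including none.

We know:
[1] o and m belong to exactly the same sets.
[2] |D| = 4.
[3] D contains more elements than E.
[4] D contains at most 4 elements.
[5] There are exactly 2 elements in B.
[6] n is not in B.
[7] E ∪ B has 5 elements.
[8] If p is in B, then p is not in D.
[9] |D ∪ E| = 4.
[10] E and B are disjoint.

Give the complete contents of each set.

From (6): n ∉ B.
Suppose m ∈ B: no assignment then satisfies all the clues, so m ∉ B.

B = {p, q}; D = {m, n, o, q}; E = {m, n, o}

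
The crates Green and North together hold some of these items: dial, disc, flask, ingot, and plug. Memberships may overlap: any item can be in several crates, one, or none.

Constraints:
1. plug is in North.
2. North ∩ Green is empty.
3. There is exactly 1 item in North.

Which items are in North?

From (1): plug ∈ North.
(2) (disjoint): plug ∉ Green.
(3): North already has 1, so the rest are out.

North = {plug}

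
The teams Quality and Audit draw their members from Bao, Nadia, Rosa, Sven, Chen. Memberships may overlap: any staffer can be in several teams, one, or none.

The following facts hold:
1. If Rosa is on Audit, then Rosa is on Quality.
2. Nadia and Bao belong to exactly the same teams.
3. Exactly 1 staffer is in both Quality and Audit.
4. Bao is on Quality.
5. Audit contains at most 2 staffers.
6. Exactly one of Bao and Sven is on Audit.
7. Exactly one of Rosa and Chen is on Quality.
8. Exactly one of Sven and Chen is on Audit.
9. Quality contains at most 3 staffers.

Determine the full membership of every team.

Quality = {Bao, Nadia, Rosa}; Audit = {Rosa, Sven}

From (4): Bao ∈ Quality.
(2): Nadia matches Bao: Nadia ∈ Quality.
Suppose Bao ∈ Audit: no assignment then satisfies all the clues, so Bao ∉ Audit.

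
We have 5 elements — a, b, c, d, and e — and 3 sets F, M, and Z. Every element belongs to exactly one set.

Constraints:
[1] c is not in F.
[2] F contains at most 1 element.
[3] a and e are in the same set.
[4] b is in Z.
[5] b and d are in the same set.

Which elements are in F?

From (1): c ∉ F.
From (4): b ∈ Z.
(5): d matches b: d ∉ F.
(5): d matches b: d ∉ M.
(5): d matches b: d ∈ Z.
Suppose a ∈ F: no assignment then satisfies all the clues, so a ∉ F.

F = {}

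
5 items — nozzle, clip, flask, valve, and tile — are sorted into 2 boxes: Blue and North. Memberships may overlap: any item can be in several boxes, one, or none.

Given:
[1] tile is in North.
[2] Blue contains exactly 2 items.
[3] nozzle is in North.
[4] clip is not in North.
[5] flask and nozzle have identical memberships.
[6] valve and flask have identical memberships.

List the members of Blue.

Blue = {clip, tile}

From (1): tile ∈ North.
From (3): nozzle ∈ North.
From (4): clip ∉ North.
(5): flask matches nozzle: flask ∈ North.
(6): valve matches flask: valve ∈ North.
Suppose nozzle ∈ Blue: no assignment then satisfies all the clues, so nozzle ∉ Blue.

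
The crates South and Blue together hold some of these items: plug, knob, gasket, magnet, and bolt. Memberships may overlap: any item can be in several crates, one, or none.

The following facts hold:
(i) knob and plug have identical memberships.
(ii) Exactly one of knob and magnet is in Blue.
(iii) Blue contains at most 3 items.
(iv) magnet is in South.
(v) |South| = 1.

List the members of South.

South = {magnet}

From (iv): magnet ∈ South.
(v): South already has 1, so the rest are out.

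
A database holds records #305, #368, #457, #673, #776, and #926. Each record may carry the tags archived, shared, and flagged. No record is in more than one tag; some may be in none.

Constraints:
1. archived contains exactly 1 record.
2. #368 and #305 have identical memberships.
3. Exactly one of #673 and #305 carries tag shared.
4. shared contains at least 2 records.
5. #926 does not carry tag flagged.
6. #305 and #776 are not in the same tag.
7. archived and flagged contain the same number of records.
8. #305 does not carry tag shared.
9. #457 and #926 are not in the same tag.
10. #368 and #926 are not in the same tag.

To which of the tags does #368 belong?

#368: none

From (5): #926 ∉ flagged.
From (8): #305 ∉ shared.
(2): #368 matches #305: #368 ∉ shared.
(3) (exactly one): #673 ∈ shared.
Suppose #368 ∈ archived: no assignment then satisfies all the clues, so #368 ∉ archived.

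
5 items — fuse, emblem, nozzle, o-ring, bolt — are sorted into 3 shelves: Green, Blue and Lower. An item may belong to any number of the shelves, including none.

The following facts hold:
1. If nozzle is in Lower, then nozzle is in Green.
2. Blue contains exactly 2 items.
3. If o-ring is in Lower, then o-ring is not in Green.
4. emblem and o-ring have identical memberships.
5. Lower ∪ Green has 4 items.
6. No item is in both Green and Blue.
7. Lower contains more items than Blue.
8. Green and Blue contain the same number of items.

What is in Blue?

Blue = {emblem, o-ring}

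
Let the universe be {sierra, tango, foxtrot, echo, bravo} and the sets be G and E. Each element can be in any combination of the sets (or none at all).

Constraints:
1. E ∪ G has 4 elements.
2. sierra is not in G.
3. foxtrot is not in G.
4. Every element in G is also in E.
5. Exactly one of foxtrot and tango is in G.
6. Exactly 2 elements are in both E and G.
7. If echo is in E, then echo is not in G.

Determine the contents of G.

G = {bravo, tango}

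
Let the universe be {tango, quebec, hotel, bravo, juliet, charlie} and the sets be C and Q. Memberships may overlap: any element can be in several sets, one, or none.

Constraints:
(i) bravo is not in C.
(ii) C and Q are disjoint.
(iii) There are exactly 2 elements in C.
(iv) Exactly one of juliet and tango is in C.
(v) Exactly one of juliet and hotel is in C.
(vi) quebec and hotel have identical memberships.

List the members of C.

From (i): bravo ∉ C.
Suppose tango ∈ C: no assignment then satisfies all the clues, so tango ∉ C.

C = {charlie, juliet}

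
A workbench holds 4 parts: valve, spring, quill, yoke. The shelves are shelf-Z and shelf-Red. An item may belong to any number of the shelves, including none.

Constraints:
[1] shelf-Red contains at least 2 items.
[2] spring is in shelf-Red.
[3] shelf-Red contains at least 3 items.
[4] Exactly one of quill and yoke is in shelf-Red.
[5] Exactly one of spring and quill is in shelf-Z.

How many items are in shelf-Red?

3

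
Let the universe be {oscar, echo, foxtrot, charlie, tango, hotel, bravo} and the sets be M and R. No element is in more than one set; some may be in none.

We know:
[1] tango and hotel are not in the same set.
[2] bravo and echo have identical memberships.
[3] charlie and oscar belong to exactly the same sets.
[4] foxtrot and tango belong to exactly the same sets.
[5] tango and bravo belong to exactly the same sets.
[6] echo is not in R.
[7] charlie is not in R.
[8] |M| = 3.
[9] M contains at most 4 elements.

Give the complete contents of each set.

M = {charlie, hotel, oscar}; R = {}

From (6): echo ∉ R.
From (7): charlie ∉ R.
(2): bravo matches echo: bravo ∉ R.
(3): oscar matches charlie: oscar ∉ R.
(5): tango matches bravo: tango ∉ R.
(4): foxtrot matches tango: foxtrot ∉ R.
Suppose oscar ∉ M: no assignment then satisfies all the clues, so oscar ∈ M.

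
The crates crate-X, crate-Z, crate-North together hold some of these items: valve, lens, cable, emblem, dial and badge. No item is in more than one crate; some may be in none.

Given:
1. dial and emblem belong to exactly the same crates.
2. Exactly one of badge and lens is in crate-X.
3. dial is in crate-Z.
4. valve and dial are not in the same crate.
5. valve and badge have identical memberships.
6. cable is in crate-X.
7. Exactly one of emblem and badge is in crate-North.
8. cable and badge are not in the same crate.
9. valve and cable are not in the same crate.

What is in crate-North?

crate-North = {badge, valve}

From (3): dial ∈ crate-Z.
From (6): cable ∈ crate-X.
(1): emblem matches dial: emblem ∉ crate-X.
(1): emblem matches dial: emblem ∈ crate-Z.
(4): valve ∉ crate-Z.
(5): badge matches valve: badge ∉ crate-Z.
(7) (exactly one): badge ∈ crate-North.
(9): valve ∉ crate-X.
(2) (exactly one): lens ∈ crate-X.
(5): valve matches badge: valve ∈ crate-North.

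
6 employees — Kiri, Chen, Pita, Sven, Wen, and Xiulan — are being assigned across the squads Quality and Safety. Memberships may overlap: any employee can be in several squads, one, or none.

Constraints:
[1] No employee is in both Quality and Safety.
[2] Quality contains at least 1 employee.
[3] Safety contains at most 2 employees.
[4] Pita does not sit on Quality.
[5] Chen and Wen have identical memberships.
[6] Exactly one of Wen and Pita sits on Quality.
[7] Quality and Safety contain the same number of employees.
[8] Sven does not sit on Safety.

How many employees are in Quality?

2

From (4): Pita ∉ Quality.
From (8): Sven ∉ Safety.
(6) (exactly one): Wen ∈ Quality.
(1) (disjoint): Wen ∉ Safety.
(5): Chen matches Wen: Chen ∈ Quality.
(5): Chen matches Wen: Chen ∉ Safety.
Suppose Kiri ∈ Quality: no assignment then satisfies all the clues, so Kiri ∉ Quality.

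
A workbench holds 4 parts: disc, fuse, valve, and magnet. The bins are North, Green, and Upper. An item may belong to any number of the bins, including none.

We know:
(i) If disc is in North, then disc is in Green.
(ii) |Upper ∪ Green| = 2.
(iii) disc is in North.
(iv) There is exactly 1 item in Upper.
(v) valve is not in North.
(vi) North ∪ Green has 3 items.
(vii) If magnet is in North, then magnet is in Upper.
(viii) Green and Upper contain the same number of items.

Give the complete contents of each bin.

North = {disc, fuse, magnet}; Green = {disc}; Upper = {magnet}

From (iii): disc ∈ North.
From (v): valve ∉ North.
(i): disc ∈ Green.
Suppose disc ∈ Upper: no assignment then satisfies all the clues, so disc ∉ Upper.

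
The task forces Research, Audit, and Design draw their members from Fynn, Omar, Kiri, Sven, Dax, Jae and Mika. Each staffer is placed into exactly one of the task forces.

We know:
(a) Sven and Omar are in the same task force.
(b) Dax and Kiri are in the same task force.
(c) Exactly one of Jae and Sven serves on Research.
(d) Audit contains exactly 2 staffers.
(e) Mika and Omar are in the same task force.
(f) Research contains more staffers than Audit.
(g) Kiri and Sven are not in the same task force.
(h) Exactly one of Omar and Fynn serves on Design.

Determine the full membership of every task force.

Research = {Mika, Omar, Sven}; Audit = {Dax, Kiri}; Design = {Fynn, Jae}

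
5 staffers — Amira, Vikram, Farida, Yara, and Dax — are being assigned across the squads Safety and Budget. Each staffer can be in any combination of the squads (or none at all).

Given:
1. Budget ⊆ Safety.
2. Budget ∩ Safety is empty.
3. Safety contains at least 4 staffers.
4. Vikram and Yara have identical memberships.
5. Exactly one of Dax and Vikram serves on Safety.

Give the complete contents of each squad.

Safety = {Amira, Farida, Vikram, Yara}; Budget = {}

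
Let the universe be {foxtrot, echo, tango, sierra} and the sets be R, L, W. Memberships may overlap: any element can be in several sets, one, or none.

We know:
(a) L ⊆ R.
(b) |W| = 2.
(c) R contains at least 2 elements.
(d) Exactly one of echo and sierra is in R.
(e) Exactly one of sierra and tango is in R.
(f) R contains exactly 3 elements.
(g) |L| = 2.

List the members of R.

R = {echo, foxtrot, tango}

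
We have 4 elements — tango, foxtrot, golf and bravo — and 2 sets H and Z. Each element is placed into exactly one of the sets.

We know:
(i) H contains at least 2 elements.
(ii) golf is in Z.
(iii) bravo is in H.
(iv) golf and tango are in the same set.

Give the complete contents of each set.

H = {bravo, foxtrot}; Z = {golf, tango}

From (ii): golf ∈ Z.
From (iii): bravo ∈ H.
(iv): tango matches golf: tango ∉ H.
(iv): tango matches golf: tango ∈ Z.
(i): only 2 candidates remain for H, so all are in.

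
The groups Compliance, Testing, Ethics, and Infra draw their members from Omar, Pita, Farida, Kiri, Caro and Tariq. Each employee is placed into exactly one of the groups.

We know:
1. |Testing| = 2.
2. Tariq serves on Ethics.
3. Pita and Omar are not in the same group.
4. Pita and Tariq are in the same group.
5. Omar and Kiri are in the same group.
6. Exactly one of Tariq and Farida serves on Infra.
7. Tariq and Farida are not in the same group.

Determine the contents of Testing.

Testing = {Kiri, Omar}

From (2): Tariq ∈ Ethics.
(4): Pita matches Tariq: Pita ∉ Compliance.
(4): Pita matches Tariq: Pita ∉ Testing.
(4): Pita matches Tariq: Pita ∈ Ethics.
(6) (exactly one): Farida ∈ Infra.
(3): Omar ∉ Ethics.
(5): Kiri matches Omar: Kiri ∉ Ethics.
Suppose Omar ∉ Testing: no assignment then satisfies all the clues, so Omar ∈ Testing.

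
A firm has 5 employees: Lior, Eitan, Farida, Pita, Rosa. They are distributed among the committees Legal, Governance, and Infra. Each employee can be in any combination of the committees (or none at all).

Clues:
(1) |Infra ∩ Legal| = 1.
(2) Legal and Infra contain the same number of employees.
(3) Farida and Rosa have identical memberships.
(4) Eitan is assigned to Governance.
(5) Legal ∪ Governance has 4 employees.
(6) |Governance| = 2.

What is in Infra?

Infra = {Eitan, Lior, Pita}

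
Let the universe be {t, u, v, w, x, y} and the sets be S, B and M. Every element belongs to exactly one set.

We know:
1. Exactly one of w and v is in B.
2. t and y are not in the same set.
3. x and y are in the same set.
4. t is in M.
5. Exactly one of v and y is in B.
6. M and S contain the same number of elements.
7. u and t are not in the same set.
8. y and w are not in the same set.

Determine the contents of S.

S = {x, y}

From (4): t ∈ M.
(2): y ∉ M.
(3): x matches y: x ∉ M.
(7): u ∉ M.
Suppose u ∈ S: no assignment then satisfies all the clues, so u ∉ S.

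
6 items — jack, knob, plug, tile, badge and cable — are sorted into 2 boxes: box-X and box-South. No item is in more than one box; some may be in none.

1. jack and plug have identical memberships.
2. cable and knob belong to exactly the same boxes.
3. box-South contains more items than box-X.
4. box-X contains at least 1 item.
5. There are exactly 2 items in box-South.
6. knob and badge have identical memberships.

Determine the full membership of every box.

box-X = {tile}; box-South = {jack, plug}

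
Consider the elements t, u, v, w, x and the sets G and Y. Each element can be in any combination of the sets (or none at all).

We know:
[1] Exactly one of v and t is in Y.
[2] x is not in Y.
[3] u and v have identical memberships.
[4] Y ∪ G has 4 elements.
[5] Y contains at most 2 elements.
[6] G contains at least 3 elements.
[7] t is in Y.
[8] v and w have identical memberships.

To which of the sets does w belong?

From (2): x ∉ Y.
From (7): t ∈ Y.
(1) (exactly one): v ∉ Y.
(3): u matches v: u ∉ Y.
(8): w matches v: w ∉ Y.
Suppose w ∉ G: no assignment then satisfies all the clues, so w ∈ G.

w: G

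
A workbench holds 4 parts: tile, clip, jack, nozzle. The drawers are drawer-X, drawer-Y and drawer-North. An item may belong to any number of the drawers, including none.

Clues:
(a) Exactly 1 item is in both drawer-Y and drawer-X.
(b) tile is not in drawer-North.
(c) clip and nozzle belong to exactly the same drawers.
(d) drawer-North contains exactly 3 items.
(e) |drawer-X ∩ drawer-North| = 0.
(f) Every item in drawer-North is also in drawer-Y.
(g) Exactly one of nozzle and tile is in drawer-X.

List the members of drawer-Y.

drawer-Y = {clip, jack, nozzle, tile}

From (b): tile ∉ drawer-North.
(d): only 3 candidates remain for drawer-North, so all are in.
(f) with clip ∈ drawer-North: clip ∈ drawer-Y.
(f) with jack ∈ drawer-North: jack ∈ drawer-Y.
(f) with nozzle ∈ drawer-North: nozzle ∈ drawer-Y.
Suppose tile ∉ drawer-Y: no assignment then satisfies all the clues, so tile ∈ drawer-Y.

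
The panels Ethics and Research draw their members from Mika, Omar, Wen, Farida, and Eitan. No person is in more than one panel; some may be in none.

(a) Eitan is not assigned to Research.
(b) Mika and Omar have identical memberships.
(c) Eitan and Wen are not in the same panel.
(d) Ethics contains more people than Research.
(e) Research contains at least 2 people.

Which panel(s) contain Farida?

Farida: Research

From (a): Eitan ∉ Research.
Suppose Farida ∈ Ethics: no assignment then satisfies all the clues, so Farida ∉ Ethics.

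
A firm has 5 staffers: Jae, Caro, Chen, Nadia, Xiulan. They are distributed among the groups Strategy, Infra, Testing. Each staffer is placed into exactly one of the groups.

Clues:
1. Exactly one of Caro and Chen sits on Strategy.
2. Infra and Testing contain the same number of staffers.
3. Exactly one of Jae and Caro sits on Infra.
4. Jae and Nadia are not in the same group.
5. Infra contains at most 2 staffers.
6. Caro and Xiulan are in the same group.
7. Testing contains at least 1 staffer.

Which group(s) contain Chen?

Chen: Testing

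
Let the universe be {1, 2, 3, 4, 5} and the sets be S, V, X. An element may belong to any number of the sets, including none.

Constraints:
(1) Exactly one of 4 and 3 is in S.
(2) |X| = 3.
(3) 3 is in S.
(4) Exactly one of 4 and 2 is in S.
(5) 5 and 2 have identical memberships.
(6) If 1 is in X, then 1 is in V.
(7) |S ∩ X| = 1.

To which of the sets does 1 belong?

1: V, X

From (3): 3 ∈ S.
(1) (exactly one): 4 ∉ S.
(4) (exactly one): 2 ∈ S.
(5): 5 matches 2: 5 ∈ S.
Suppose 1 ∈ S: no assignment then satisfies all the clues, so 1 ∉ S.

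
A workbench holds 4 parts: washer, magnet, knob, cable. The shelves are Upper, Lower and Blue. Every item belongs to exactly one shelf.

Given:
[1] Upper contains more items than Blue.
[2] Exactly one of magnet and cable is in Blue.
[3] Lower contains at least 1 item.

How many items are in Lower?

1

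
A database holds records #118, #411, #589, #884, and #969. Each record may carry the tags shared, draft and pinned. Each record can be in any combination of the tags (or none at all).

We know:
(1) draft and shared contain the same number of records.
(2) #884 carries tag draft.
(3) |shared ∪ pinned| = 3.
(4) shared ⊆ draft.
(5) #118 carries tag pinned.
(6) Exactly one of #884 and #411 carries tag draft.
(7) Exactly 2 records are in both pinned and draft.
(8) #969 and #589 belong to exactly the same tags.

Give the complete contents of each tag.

shared = {#118, #884}; draft = {#118, #884}; pinned = {#118, #411, #884}

From (2): #884 ∈ draft.
From (5): #118 ∈ pinned.
(6) (exactly one): #411 ∉ draft.
(4) contrapositive: #411 ∉ shared.
Suppose #118 ∉ shared: no assignment then satisfies all the clues, so #118 ∈ shared.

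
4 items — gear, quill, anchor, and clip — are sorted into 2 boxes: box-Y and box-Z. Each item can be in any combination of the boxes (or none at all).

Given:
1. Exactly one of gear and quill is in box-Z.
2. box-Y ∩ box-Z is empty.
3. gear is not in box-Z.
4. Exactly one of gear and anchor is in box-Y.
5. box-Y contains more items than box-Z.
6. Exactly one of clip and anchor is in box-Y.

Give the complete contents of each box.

box-Y = {clip, gear}; box-Z = {quill}

From (3): gear ∉ box-Z.
(1) (exactly one): quill ∈ box-Z.
(2) (disjoint): quill ∉ box-Y.
Suppose gear ∉ box-Y: no assignment then satisfies all the clues, so gear ∈ box-Y.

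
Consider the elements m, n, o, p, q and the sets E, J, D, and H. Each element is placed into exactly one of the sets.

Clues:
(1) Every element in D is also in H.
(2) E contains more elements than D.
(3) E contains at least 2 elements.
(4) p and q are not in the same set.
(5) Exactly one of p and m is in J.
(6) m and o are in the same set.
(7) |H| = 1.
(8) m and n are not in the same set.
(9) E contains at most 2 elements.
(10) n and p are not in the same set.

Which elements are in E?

E = {n, q}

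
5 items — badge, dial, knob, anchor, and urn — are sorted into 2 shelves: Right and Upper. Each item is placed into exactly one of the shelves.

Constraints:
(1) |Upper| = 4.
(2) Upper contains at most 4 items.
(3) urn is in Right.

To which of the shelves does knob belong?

knob: Upper

From (3): urn ∈ Right.
(1): only 4 candidates remain for Upper, so all are in.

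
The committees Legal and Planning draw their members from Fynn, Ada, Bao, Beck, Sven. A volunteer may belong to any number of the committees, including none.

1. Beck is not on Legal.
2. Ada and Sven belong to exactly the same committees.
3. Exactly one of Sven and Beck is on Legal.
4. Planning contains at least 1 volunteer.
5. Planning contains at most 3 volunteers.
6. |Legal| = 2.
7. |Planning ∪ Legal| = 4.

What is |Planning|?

2

From (1): Beck ∉ Legal.
(3) (exactly one): Sven ∈ Legal.
(2): Ada matches Sven: Ada ∈ Legal.
(6): Legal already has 2, so the rest are out.
Suppose Ada ∈ Planning: no assignment then satisfies all the clues, so Ada ∉ Planning.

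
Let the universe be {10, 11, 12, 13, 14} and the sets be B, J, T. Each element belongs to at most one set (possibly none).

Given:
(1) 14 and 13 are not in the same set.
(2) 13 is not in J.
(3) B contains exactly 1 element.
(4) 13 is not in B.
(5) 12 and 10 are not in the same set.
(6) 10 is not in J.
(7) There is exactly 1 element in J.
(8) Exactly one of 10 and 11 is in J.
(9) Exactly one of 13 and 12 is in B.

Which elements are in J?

From (2): 13 ∉ J.
From (4): 13 ∉ B.
From (6): 10 ∉ J.
(8) (exactly one): 11 ∈ J.
(9) (exactly one): 12 ∈ B.
(3): B already has 1, so the rest are out.
(7): J already has 1, so the rest are out.

J = {11}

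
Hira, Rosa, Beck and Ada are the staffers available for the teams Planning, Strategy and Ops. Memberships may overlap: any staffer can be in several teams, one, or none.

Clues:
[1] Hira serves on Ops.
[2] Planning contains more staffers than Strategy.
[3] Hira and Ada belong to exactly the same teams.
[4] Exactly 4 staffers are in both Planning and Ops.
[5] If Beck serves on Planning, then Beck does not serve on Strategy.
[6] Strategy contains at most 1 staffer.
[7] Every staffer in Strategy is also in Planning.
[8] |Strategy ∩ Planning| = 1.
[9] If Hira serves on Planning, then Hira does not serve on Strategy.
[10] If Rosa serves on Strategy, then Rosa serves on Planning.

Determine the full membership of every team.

Planning = {Ada, Beck, Hira, Rosa}; Strategy = {Rosa}; Ops = {Ada, Beck, Hira, Rosa}

From (1): Hira ∈ Ops.
(3): Ada matches Hira: Ada ∈ Ops.
Suppose Hira ∉ Planning: no assignment then satisfies all the clues, so Hira ∈ Planning.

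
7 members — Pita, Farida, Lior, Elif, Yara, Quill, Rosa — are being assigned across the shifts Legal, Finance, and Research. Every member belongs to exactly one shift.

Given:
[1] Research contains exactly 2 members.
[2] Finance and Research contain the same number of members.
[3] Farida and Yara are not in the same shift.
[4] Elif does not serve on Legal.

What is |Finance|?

2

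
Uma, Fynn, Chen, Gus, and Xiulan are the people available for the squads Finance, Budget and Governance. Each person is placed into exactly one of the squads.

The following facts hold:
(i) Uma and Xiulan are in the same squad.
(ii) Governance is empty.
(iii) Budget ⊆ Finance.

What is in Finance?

(ii): Governance already has 0, so the rest are out.
Suppose Uma ∉ Finance: no assignment then satisfies all the clues, so Uma ∈ Finance.

Finance = {Chen, Fynn, Gus, Uma, Xiulan}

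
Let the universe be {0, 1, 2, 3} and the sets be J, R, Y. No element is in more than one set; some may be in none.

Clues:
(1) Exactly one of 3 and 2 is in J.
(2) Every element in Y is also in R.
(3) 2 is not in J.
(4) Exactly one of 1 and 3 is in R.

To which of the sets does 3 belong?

3: J

From (3): 2 ∉ J.
(1) (exactly one): 3 ∈ J.
(4) (exactly one): 1 ∈ R.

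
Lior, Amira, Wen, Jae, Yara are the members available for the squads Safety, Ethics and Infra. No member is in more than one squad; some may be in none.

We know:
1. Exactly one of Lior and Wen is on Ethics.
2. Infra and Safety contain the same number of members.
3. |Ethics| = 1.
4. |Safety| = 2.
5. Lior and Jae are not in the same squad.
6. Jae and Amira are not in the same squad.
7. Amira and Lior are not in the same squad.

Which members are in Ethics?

Ethics = {Lior}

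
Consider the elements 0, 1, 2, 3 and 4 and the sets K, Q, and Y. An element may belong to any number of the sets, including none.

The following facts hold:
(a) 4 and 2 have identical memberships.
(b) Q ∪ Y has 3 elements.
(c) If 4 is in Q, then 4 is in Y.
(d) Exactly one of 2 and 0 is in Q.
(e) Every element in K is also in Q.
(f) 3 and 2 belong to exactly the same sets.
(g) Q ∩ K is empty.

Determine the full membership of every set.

K = {}; Q = {2, 3, 4}; Y = {2, 3, 4}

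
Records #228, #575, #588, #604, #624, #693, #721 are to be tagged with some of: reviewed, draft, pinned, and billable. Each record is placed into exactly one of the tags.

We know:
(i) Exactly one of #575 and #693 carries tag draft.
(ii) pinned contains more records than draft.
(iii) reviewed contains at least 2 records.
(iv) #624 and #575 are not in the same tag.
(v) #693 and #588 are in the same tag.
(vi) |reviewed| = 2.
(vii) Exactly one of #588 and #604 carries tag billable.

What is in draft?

draft = {#575}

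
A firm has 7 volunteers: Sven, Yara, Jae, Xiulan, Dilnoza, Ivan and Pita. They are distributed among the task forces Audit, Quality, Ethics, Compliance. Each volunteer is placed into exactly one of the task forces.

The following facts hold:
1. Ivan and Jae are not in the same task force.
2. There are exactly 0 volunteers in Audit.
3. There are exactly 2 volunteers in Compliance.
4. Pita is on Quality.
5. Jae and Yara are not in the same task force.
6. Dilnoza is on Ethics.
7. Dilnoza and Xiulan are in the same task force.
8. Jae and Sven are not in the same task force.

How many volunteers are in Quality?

2

From (4): Pita ∈ Quality.
From (6): Dilnoza ∈ Ethics.
(2): Audit already has 0, so the rest are out.
(7): Xiulan matches Dilnoza: Xiulan ∉ Quality.
(7): Xiulan matches Dilnoza: Xiulan ∈ Ethics.
Suppose Jae ∈ Compliance: no assignment then satisfies all the clues, so Jae ∉ Compliance.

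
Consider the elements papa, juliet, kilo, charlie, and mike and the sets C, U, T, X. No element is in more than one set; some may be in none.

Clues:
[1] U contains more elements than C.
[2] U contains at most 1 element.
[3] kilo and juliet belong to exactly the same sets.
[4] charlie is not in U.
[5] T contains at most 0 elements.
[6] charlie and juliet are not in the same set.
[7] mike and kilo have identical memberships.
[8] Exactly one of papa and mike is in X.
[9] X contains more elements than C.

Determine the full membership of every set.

C = {}; U = {papa}; T = {}; X = {juliet, kilo, mike}

From (4): charlie ∉ U.
(5): T already has 0, so the rest are out.
Suppose papa ∈ C: no assignment then satisfies all the clues, so papa ∉ C.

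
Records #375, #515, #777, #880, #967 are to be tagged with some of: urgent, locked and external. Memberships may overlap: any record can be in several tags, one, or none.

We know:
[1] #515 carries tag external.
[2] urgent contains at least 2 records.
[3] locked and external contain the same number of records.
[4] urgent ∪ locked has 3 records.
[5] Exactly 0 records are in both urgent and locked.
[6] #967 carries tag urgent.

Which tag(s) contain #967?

#967: urgent

From (1): #515 ∈ external.
From (6): #967 ∈ urgent.
Suppose #967 ∈ locked: no assignment then satisfies all the clues, so #967 ∉ locked.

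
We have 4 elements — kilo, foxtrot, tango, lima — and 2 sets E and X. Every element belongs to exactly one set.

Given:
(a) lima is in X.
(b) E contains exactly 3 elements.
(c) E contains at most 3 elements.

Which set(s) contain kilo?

From (a): lima ∈ X.
(b): only 3 candidates remain for E, so all are in.

kilo: E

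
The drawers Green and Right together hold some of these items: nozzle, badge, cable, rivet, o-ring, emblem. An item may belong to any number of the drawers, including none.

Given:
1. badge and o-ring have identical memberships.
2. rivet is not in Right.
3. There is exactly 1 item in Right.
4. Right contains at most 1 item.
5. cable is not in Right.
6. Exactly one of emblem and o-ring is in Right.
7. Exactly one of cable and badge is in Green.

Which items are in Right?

Right = {emblem}

From (2): rivet ∉ Right.
From (5): cable ∉ Right.
Suppose nozzle ∈ Right: no assignment then satisfies all the clues, so nozzle ∉ Right.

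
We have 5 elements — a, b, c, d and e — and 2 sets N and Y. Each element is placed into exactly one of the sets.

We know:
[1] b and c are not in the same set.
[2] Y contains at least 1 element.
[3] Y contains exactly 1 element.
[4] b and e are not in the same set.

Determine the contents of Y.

Y = {b}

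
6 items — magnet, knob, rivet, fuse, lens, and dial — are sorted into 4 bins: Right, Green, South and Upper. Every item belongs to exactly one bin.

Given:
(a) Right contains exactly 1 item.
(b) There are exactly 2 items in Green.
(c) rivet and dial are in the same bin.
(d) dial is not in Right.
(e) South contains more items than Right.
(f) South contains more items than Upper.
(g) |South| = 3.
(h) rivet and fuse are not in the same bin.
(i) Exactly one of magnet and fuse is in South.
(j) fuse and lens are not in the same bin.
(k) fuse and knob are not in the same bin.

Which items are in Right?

Right = {fuse}

From (d): dial ∉ Right.
(c): rivet matches dial: rivet ∉ Right.
Suppose magnet ∈ Right: no assignment then satisfies all the clues, so magnet ∉ Right.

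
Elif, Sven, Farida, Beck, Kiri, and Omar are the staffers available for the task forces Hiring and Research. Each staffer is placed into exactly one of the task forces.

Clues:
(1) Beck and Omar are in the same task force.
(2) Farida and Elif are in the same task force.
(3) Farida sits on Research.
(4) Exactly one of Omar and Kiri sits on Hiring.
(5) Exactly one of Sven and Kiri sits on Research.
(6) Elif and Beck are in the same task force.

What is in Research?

Research = {Beck, Elif, Farida, Omar, Sven}

From (3): Farida ∈ Research.
(2): Elif matches Farida: Elif ∉ Hiring.
(2): Elif matches Farida: Elif ∈ Research.
(6): Beck matches Elif: Beck ∉ Hiring.
(6): Beck matches Elif: Beck ∈ Research.
(1): Omar matches Beck: Omar ∉ Hiring.
(1): Omar matches Beck: Omar ∈ Research.
(4) (exactly one): Kiri ∈ Hiring.
(5) (exactly one): Sven ∈ Research.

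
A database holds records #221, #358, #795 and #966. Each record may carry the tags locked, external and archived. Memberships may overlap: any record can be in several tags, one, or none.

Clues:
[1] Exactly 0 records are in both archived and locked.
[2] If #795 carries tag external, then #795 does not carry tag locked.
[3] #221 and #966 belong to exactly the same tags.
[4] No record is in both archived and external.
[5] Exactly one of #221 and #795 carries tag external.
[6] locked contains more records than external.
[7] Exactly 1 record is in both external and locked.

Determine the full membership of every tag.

locked = {#221, #358, #966}; external = {#358, #795}; archived = {}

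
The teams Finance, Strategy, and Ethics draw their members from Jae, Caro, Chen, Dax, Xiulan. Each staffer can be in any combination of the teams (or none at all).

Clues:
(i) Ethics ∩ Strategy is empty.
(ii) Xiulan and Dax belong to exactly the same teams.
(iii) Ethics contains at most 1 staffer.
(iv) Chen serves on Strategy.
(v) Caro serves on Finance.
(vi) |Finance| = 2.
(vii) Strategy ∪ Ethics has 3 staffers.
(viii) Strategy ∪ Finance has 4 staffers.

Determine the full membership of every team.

Finance = {Caro, Chen}; Strategy = {Chen, Dax, Xiulan}; Ethics = {}

From (iv): Chen ∈ Strategy.
From (v): Caro ∈ Finance.
(i) (disjoint): Chen ∉ Ethics.
Suppose Jae ∈ Finance: no assignment then satisfies all the clues, so Jae ∉ Finance.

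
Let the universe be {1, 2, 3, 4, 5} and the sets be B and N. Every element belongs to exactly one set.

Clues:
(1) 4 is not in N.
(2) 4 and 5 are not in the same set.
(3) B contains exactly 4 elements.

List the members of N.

N = {5}

From (1): 4 ∉ N.
Only one set left: 4 ∈ B.
(2): 5 ∉ B.
(3): only 4 candidates remain for B, so all are in.
Only one set left: 5 ∈ N.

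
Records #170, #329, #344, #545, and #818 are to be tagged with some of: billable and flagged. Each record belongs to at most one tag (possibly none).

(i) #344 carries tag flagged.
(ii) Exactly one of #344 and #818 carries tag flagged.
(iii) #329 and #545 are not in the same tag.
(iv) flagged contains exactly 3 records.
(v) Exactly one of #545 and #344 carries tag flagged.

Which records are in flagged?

flagged = {#170, #329, #344}

From (i): #344 ∈ flagged.
(ii) (exactly one): #818 ∉ flagged.
(v) (exactly one): #545 ∉ flagged.
(iv): only 3 candidates remain for flagged, so all are in.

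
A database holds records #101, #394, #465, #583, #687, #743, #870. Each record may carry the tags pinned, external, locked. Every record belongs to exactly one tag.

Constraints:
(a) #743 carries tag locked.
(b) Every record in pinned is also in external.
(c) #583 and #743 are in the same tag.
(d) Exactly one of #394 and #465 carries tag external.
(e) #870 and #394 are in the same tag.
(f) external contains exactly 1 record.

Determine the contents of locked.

locked = {#101, #394, #583, #687, #743, #870}

From (a): #743 ∈ locked.
(c): #583 matches #743: #583 ∉ pinned.
(c): #583 matches #743: #583 ∉ external.
(c): #583 matches #743: #583 ∈ locked.
Suppose #101 ∉ locked: no assignment then satisfies all the clues, so #101 ∈ locked.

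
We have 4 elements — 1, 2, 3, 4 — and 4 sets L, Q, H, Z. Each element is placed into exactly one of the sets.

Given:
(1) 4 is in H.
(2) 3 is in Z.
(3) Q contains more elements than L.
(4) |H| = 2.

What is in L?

From (1): 4 ∈ H.
From (2): 3 ∈ Z.
Suppose 1 ∈ L: no assignment then satisfies all the clues, so 1 ∉ L.

L = {}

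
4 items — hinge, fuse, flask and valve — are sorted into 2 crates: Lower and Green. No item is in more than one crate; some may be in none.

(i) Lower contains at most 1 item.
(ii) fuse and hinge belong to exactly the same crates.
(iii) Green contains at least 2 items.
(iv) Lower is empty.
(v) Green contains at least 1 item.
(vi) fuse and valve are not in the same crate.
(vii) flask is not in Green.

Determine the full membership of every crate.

Lower = {}; Green = {fuse, hinge}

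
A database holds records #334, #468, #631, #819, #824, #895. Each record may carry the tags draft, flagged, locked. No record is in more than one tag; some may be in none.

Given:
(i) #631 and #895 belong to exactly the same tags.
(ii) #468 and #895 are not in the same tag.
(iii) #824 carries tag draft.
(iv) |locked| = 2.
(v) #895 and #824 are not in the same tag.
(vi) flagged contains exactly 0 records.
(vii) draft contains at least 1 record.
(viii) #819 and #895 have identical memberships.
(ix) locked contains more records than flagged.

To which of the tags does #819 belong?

#819: none

From (iii): #824 ∈ draft.
(v): #895 ∉ draft.
(vi): flagged already has 0, so the rest are out.
(viii): #819 matches #895: #819 ∉ draft.
(i): #631 matches #895: #631 ∉ draft.
Suppose #819 ∈ locked: no assignment then satisfies all the clues, so #819 ∉ locked.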